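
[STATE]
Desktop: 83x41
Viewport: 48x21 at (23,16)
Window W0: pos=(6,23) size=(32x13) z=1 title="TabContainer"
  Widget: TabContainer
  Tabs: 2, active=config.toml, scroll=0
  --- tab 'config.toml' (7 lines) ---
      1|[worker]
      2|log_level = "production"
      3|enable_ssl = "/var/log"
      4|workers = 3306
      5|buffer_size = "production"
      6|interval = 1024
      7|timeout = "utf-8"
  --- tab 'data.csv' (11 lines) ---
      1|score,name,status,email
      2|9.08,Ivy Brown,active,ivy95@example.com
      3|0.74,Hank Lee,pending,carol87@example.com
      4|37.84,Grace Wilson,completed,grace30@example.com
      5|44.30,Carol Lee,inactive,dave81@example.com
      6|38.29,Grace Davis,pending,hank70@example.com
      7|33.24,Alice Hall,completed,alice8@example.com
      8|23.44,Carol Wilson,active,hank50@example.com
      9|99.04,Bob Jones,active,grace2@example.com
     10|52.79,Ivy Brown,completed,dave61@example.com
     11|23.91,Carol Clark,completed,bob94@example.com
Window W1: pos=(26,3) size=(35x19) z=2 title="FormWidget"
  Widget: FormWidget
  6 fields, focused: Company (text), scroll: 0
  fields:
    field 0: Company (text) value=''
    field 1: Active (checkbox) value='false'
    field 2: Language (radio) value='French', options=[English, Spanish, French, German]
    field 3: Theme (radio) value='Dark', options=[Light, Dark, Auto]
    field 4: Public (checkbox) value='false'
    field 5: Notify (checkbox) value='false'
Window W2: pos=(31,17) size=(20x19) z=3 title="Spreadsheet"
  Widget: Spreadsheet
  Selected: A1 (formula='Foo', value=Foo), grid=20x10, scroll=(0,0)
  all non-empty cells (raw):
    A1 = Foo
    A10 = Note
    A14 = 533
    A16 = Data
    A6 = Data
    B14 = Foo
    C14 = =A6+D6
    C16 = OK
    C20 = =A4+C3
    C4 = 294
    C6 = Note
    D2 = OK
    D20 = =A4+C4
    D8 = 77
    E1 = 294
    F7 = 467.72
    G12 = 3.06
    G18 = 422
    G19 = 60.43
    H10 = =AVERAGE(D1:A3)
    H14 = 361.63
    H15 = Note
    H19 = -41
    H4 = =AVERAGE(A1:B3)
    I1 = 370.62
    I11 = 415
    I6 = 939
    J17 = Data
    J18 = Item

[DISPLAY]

   ┃                                 ┃          
   ┃    ┏━━━━━━━━━━━━━━━━━━┓         ┃          
   ┃    ┃ Spreadsheet      ┃         ┃          
   ┃    ┠──────────────────┨         ┃          
   ┃    ┃A1: Foo           ┃         ┃          
   ┗━━━━┃       A       B  ┃━━━━━━━━━┛          
        ┃------------------┃                    
━━━━━━━━┃  1 [Foo]         ┃                    
        ┃  2        0      ┃                    
────────┃  3        0      ┃                    
ata.csv ┃  4        0      ┃                    
────────┃  5        0      ┃                    
        ┃  6 Data          ┃                    
duction"┃  7        0      ┃                    
ar/log" ┃  8        0      ┃                    
        ┃  9        0      ┃                    
roductio┃ 10 Note          ┃                    
        ┃ 11        0      ┃                    
"       ┃ 12        0      ┃                    
━━━━━━━━┗━━━━━━━━━━━━━━━━━━┛                    
                                                


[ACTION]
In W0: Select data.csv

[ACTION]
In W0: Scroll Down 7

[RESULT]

   ┃                                 ┃          
   ┃    ┏━━━━━━━━━━━━━━━━━━┓         ┃          
   ┃    ┃ Spreadsheet      ┃         ┃          
   ┃    ┠──────────────────┨         ┃          
   ┃    ┃A1: Foo           ┃         ┃          
   ┗━━━━┃       A       B  ┃━━━━━━━━━┛          
        ┃------------------┃                    
━━━━━━━━┃  1 [Foo]         ┃                    
        ┃  2        0      ┃                    
────────┃  3        0      ┃                    
ata.csv]┃  4        0      ┃                    
────────┃  5        0      ┃                    
on,activ┃  6 Data          ┃                    
active,g┃  7        0      ┃                    
complete┃  8        0      ┃                    
k,comple┃  9        0      ┃                    
        ┃ 10 Note          ┃                    
        ┃ 11        0      ┃                    
        ┃ 12        0      ┃                    
━━━━━━━━┗━━━━━━━━━━━━━━━━━━┛                    
                                                


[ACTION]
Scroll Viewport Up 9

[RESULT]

   ┃  Active:     [ ]                ┃          
   ┃  Language:   ( ) English  ( ) Sp┃          
   ┃  Theme:      ( ) Light  (●) Dark┃          
   ┃  Public:     [ ]                ┃          
   ┃  Notify:     [ ]                ┃          
   ┃                                 ┃          
   ┃                                 ┃          
   ┃                                 ┃          
   ┃                                 ┃          
   ┃                                 ┃          
   ┃    ┏━━━━━━━━━━━━━━━━━━┓         ┃          
   ┃    ┃ Spreadsheet      ┃         ┃          
   ┃    ┠──────────────────┨         ┃          
   ┃    ┃A1: Foo           ┃         ┃          
   ┗━━━━┃       A       B  ┃━━━━━━━━━┛          
        ┃------------------┃                    
━━━━━━━━┃  1 [Foo]         ┃                    
        ┃  2        0      ┃                    
────────┃  3        0      ┃                    
ata.csv]┃  4        0      ┃                    
────────┃  5        0      ┃                    


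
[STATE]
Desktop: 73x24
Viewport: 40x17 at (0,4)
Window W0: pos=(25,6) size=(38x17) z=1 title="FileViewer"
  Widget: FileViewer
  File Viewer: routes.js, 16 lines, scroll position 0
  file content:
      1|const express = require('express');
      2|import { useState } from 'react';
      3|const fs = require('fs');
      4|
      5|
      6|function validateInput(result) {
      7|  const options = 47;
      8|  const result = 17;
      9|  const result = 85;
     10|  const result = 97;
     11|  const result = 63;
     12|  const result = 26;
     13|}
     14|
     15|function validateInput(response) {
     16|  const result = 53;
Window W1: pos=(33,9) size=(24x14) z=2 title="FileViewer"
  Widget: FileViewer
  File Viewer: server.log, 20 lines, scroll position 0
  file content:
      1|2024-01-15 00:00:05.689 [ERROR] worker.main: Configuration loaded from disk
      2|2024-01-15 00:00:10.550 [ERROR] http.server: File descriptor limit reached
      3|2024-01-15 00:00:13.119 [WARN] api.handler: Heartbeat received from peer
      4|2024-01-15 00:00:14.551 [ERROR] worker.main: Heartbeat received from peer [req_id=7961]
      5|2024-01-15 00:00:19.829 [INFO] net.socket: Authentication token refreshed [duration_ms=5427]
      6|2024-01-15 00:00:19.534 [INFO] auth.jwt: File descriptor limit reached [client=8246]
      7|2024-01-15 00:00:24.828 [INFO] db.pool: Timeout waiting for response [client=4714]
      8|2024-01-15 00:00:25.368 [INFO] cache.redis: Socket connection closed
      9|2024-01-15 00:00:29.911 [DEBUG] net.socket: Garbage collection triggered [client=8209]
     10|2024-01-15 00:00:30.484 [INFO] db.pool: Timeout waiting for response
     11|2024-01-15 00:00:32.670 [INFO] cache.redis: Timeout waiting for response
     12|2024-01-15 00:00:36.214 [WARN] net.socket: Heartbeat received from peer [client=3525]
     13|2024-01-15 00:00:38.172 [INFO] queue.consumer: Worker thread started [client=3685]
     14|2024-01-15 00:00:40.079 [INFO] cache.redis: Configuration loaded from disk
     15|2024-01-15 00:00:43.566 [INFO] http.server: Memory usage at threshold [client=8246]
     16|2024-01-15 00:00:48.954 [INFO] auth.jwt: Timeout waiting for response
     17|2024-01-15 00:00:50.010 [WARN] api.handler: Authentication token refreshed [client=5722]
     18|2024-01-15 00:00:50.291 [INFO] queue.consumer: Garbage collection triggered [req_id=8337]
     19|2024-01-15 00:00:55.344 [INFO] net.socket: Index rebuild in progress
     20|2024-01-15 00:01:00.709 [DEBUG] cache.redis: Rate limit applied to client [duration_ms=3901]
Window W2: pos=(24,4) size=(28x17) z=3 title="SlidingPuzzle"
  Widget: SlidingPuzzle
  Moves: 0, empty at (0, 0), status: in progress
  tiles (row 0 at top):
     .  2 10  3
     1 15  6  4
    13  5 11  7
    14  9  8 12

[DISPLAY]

                        ┏━━━━━━━━━━━━━━━
                        ┃ SlidingPuzzle 
                        ┠───────────────
                        ┃┌────┬────┬────
                        ┃│    │  2 │ 10 
                        ┃├────┼────┼────
                        ┃│  1 │ 15 │  6 
                        ┃├────┼────┼────
                        ┃│ 13 │  5 │ 11 
                        ┃├────┼────┼────
                        ┃│ 14 │  9 │  8 
                        ┃└────┴────┴────
                        ┃Moves: 0       
                        ┃               
                        ┃               
                        ┃               
                        ┗━━━━━━━━━━━━━━━


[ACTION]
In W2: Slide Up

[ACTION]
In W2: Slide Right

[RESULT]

                        ┏━━━━━━━━━━━━━━━
                        ┃ SlidingPuzzle 
                        ┠───────────────
                        ┃┌────┬────┬────
                        ┃│  1 │  2 │ 10 
                        ┃├────┼────┼────
                        ┃│    │ 15 │  6 
                        ┃├────┼────┼────
                        ┃│ 13 │  5 │ 11 
                        ┃├────┼────┼────
                        ┃│ 14 │  9 │  8 
                        ┃└────┴────┴────
                        ┃Moves: 1       
                        ┃               
                        ┃               
                        ┃               
                        ┗━━━━━━━━━━━━━━━


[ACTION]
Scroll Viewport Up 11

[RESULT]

                                        
                                        
                                        
                                        
                        ┏━━━━━━━━━━━━━━━
                        ┃ SlidingPuzzle 
                        ┠───────────────
                        ┃┌────┬────┬────
                        ┃│  1 │  2 │ 10 
                        ┃├────┼────┼────
                        ┃│    │ 15 │  6 
                        ┃├────┼────┼────
                        ┃│ 13 │  5 │ 11 
                        ┃├────┼────┼────
                        ┃│ 14 │  9 │  8 
                        ┃└────┴────┴────
                        ┃Moves: 1       


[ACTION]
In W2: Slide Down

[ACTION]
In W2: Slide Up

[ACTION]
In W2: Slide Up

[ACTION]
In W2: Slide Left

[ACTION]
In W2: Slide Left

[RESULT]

                                        
                                        
                                        
                                        
                        ┏━━━━━━━━━━━━━━━
                        ┃ SlidingPuzzle 
                        ┠───────────────
                        ┃┌────┬────┬────
                        ┃│  1 │  2 │ 10 
                        ┃├────┼────┼────
                        ┃│ 13 │ 15 │  6 
                        ┃├────┼────┼────
                        ┃│  5 │ 11 │    
                        ┃├────┼────┼────
                        ┃│ 14 │  9 │  8 
                        ┃└────┴────┴────
                        ┃Moves: 6       


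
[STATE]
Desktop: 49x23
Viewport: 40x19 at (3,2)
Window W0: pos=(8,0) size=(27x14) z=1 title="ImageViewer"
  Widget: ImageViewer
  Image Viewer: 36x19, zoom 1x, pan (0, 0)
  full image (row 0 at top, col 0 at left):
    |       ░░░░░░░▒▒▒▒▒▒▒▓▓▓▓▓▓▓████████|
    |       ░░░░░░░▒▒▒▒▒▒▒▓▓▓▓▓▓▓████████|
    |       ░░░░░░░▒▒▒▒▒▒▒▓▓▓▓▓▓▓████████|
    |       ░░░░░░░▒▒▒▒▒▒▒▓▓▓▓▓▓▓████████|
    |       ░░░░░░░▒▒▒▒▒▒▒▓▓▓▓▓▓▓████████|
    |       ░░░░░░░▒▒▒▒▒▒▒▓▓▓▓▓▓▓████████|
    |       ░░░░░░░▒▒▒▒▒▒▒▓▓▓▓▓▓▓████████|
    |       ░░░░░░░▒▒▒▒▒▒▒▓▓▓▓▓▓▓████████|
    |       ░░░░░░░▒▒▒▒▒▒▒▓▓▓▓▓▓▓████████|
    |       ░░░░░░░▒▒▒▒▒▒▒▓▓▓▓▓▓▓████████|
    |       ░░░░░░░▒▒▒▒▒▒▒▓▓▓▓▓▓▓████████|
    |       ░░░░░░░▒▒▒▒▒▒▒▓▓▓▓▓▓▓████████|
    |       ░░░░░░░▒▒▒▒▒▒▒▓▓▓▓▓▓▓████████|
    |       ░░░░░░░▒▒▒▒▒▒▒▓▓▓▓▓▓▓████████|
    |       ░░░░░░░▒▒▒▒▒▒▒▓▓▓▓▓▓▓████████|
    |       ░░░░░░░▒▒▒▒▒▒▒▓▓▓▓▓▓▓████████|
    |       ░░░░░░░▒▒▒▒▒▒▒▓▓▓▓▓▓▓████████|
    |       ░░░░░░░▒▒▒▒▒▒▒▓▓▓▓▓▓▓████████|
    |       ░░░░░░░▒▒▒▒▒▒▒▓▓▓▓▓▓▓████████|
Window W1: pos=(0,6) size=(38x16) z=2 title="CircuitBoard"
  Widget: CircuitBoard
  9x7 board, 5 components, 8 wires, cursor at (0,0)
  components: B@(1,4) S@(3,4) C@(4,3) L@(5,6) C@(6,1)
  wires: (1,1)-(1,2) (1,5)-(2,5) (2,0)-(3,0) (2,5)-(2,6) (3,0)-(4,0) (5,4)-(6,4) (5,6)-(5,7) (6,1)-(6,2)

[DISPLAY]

     ┠─────────────────────────┨        
     ┃       ░░░░░░░▒▒▒▒▒▒▒▓▓▓▓┃        
     ┃       ░░░░░░░▒▒▒▒▒▒▒▓▓▓▓┃        
     ┃       ░░░░░░░▒▒▒▒▒▒▒▓▓▓▓┃        
━━━━━━━━━━━━━━━━━━━━━━━━━━━━━━━━━━┓     
ircuitBoard                       ┃     
──────────────────────────────────┨     
 0 1 2 3 4 5 6 7 8                ┃     
 [.]                              ┃     
                                  ┃     
      · ─ ·       B   ·           ┃     
                      │           ┃     
  ·                   · ─ ·       ┃     
  │                               ┃     
  ·               S               ┃     
  │                               ┃     
  ·           C                   ┃     
                                  ┃     
                  ·       L ─ ·   ┃     


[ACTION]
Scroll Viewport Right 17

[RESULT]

─────────────────────────┨              
       ░░░░░░░▒▒▒▒▒▒▒▓▓▓▓┃              
       ░░░░░░░▒▒▒▒▒▒▒▓▓▓▓┃              
       ░░░░░░░▒▒▒▒▒▒▒▓▓▓▓┃              
━━━━━━━━━━━━━━━━━━━━━━━━━━━━┓           
Board                       ┃           
────────────────────────────┨           
 3 4 5 6 7 8                ┃           
                            ┃           
                            ┃           
· ─ ·       B   ·           ┃           
                │           ┃           
                · ─ ·       ┃           
                            ┃           
            S               ┃           
                            ┃           
        C                   ┃           
                            ┃           
            ·       L ─ ·   ┃           


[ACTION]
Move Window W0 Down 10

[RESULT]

                                        
                                        
                                        
                                        
━━━━━━━━━━━━━━━━━━━━━━━━━━━━┓           
Board                       ┃           
────────────────────────────┨           
 3 4 5 6 7 8                ┃           
                            ┃           
                            ┃           
· ─ ·       B   ·           ┃           
                │           ┃           
                · ─ ·       ┃           
                            ┃           
            S               ┃           
                            ┃           
        C                   ┃           
                            ┃           
            ·       L ─ ·   ┃           


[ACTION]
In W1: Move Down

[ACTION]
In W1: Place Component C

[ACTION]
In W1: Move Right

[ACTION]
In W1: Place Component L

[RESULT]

                                        
                                        
                                        
                                        
━━━━━━━━━━━━━━━━━━━━━━━━━━━━┓           
Board                       ┃           
────────────────────────────┨           
 3 4 5 6 7 8                ┃           
                            ┃           
                            ┃           
L]─ ·       B   ·           ┃           
                │           ┃           
                · ─ ·       ┃           
                            ┃           
            S               ┃           
                            ┃           
        C                   ┃           
                            ┃           
            ·       L ─ ·   ┃           


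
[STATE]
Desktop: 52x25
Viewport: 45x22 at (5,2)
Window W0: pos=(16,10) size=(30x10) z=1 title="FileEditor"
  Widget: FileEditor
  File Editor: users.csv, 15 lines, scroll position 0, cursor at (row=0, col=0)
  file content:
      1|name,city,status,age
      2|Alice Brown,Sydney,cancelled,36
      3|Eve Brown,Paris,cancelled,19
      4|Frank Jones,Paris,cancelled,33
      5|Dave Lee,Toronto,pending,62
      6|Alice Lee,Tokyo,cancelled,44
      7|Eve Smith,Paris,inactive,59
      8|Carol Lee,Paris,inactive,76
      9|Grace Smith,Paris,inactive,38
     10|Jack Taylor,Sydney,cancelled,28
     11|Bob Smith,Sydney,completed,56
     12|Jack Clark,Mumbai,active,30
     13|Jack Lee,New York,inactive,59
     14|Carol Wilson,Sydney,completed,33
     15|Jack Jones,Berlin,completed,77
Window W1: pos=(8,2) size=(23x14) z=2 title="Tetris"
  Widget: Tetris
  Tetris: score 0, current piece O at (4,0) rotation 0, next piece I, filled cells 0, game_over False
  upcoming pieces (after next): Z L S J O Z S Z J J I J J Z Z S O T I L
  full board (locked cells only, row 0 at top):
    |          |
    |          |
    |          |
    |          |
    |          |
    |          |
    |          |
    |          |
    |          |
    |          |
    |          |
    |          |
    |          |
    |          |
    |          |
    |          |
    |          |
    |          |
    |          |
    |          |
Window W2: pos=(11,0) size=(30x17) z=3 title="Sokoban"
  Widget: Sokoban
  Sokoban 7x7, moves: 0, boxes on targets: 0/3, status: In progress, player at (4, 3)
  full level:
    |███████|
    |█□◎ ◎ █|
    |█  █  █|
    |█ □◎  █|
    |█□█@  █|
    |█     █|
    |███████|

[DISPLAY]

   ┏━━┠────────────────────────────┨         
   ┃ T┃███████                     ┃         
   ┠──┃█□◎ ◎ █                     ┃         
   ┃  ┃█  █  █                     ┃         
   ┃  ┃█ □◎  █                     ┃         
   ┃  ┃█□█@  █                     ┃         
   ┃  ┃█     █                     ┃         
   ┃  ┃███████                     ┃         
   ┃  ┃Moves: 0  0/3               ┃━━━━┓    
   ┃  ┃                            ┃    ┃    
   ┃  ┃                            ┃────┨    
   ┃  ┃                            ┃   ▲┃    
   ┃  ┃                            ┃lle█┃    
   ┗━━┃                            ┃d,1░┃    
      ┗━━━━━━━━━━━━━━━━━━━━━━━━━━━━┛led░┃    
           ┃Dave Lee,Toronto,pending,62░┃    
           ┃Alice Lee,Tokyo,cancelled,4▼┃    
           ┗━━━━━━━━━━━━━━━━━━━━━━━━━━━━┛    
                                             
                                             
                                             
                                             


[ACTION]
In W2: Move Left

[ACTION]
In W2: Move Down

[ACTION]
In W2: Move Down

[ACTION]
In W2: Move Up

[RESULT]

   ┏━━┠────────────────────────────┨         
   ┃ T┃███████                     ┃         
   ┠──┃█□◎ ◎ █                     ┃         
   ┃  ┃█  █  █                     ┃         
   ┃  ┃█ □◎  █                     ┃         
   ┃  ┃█□█@  █                     ┃         
   ┃  ┃█     █                     ┃         
   ┃  ┃███████                     ┃         
   ┃  ┃Moves: 2  0/3               ┃━━━━┓    
   ┃  ┃                            ┃    ┃    
   ┃  ┃                            ┃────┨    
   ┃  ┃                            ┃   ▲┃    
   ┃  ┃                            ┃lle█┃    
   ┗━━┃                            ┃d,1░┃    
      ┗━━━━━━━━━━━━━━━━━━━━━━━━━━━━┛led░┃    
           ┃Dave Lee,Toronto,pending,62░┃    
           ┃Alice Lee,Tokyo,cancelled,4▼┃    
           ┗━━━━━━━━━━━━━━━━━━━━━━━━━━━━┛    
                                             
                                             
                                             
                                             


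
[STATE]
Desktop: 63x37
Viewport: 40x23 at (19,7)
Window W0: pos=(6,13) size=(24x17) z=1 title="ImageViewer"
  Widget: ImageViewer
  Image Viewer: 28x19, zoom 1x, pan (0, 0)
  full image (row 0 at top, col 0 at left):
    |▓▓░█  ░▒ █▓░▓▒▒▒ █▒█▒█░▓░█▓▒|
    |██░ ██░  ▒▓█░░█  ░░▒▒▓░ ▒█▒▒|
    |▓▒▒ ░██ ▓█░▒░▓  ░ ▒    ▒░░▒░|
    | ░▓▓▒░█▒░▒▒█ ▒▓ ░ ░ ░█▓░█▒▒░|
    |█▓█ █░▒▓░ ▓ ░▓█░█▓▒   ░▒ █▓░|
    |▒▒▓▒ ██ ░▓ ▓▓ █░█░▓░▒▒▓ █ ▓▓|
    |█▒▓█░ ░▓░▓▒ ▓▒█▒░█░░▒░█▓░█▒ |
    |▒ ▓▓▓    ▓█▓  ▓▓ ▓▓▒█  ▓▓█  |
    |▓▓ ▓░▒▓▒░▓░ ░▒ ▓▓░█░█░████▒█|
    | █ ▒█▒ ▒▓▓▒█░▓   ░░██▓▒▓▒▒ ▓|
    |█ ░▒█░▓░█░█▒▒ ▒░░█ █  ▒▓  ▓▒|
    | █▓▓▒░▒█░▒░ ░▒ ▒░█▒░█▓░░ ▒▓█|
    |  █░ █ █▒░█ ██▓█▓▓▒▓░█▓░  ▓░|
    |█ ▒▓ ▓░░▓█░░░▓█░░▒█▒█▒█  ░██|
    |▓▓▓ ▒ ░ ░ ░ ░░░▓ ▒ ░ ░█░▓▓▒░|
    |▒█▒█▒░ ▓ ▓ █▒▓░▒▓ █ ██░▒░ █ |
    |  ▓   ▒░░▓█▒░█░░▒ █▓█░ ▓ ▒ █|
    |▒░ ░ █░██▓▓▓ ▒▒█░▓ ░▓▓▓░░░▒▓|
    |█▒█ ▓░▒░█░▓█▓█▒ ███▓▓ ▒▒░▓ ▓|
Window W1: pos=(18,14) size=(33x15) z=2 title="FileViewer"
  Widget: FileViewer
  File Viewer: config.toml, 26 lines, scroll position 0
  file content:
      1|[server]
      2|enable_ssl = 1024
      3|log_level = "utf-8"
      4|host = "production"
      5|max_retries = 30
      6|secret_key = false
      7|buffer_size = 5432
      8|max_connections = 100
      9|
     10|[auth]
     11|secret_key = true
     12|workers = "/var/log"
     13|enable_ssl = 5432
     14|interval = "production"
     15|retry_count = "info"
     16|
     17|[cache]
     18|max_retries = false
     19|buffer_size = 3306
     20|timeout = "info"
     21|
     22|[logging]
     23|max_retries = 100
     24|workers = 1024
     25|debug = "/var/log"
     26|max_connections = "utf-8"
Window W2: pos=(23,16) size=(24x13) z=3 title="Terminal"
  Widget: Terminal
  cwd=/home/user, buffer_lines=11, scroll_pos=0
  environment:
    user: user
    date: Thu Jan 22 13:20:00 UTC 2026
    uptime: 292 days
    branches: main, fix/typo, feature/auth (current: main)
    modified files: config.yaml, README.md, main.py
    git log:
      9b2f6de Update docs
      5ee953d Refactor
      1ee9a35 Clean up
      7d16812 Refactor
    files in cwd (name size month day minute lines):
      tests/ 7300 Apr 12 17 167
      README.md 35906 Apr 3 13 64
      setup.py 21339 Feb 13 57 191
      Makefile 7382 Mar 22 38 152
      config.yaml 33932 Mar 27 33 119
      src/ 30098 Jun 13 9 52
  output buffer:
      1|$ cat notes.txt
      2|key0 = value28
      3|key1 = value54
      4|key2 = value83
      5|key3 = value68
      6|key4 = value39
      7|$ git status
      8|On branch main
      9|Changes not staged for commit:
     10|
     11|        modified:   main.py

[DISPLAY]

                                        
                                        
                                        
                                        
                                        
                                        
━━━━━━━━━━┓                             
━━━━━━━━━━━━━━━━━━━━━━━━━━━━━━━┓        
 FileViewer                    ┃        
────┏━━━━━━━━━━━━━━━━━━━━━━┓───┨        
[ser┃ Terminal             ┃  ▲┃        
enab┠──────────────────────┨  █┃        
log_┃$ cat notes.txt       ┃  ░┃        
host┃key0 = value28        ┃  ░┃        
max_┃key1 = value54        ┃  ░┃        
secr┃key2 = value83        ┃  ░┃        
buff┃key3 = value68        ┃  ░┃        
max_┃key4 = value39        ┃  ░┃        
    ┃$ git status          ┃  ░┃        
[aut┃On branch main        ┃  ░┃        
secr┃Changes not staged for┃  ▼┃        
━━━━┗━━━━━━━━━━━━━━━━━━━━━━┛━━━┛        
━━━━━━━━━━┛                             


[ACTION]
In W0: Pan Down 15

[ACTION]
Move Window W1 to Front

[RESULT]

                                        
                                        
                                        
                                        
                                        
                                        
━━━━━━━━━━┓                             
━━━━━━━━━━━━━━━━━━━━━━━━━━━━━━━┓        
 FileViewer                    ┃        
───────────────────────────────┨        
[server]                      ▲┃        
enable_ssl = 1024             █┃        
log_level = "utf-8"           ░┃        
host = "production"           ░┃        
max_retries = 30              ░┃        
secret_key = false            ░┃        
buffer_size = 5432            ░┃        
max_connections = 100         ░┃        
                              ░┃        
[auth]                        ░┃        
secret_key = true             ▼┃        
━━━━━━━━━━━━━━━━━━━━━━━━━━━━━━━┛        
━━━━━━━━━━┛                             


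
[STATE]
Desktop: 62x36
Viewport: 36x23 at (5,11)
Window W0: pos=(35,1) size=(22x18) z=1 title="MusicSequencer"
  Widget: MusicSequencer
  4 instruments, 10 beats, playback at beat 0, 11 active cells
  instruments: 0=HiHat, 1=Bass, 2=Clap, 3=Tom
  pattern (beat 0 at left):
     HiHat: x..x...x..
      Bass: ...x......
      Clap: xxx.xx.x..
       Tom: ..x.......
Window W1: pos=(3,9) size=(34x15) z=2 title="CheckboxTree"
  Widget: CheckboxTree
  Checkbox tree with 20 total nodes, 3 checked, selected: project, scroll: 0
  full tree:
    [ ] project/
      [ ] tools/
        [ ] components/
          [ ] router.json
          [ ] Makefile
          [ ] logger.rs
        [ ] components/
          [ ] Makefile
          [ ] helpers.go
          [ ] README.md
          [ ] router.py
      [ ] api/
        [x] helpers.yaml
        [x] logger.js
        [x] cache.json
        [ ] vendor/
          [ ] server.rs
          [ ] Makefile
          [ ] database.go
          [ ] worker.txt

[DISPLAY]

───────────────────────────────┨    
[-] project/                   ┃    
  [ ] tools/                   ┃    
    [ ] components/            ┃    
      [ ] router.json          ┃    
      [ ] Makefile             ┃    
      [ ] logger.rs            ┃    
    [ ] components/            ┃━━━━
      [ ] Makefile             ┃    
      [ ] helpers.go           ┃    
      [ ] README.md            ┃    
      [ ] router.py            ┃    
━━━━━━━━━━━━━━━━━━━━━━━━━━━━━━━┛    
                                    
                                    
                                    
                                    
                                    
                                    
                                    
                                    
                                    
                                    


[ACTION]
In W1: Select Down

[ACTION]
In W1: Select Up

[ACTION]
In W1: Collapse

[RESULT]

───────────────────────────────┨    
[-] project/                   ┃    
                               ┃    
                               ┃    
                               ┃    
                               ┃    
                               ┃    
                               ┃━━━━
                               ┃    
                               ┃    
                               ┃    
                               ┃    
━━━━━━━━━━━━━━━━━━━━━━━━━━━━━━━┛    
                                    
                                    
                                    
                                    
                                    
                                    
                                    
                                    
                                    
                                    


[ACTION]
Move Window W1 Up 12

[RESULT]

                               ┃    
                               ┃    
                               ┃    
━━━━━━━━━━━━━━━━━━━━━━━━━━━━━━━┛    
                              ┃     
                              ┃     
                              ┃     
                              ┗━━━━━
                                    
                                    
                                    
                                    
                                    
                                    
                                    
                                    
                                    
                                    
                                    
                                    
                                    
                                    
                                    


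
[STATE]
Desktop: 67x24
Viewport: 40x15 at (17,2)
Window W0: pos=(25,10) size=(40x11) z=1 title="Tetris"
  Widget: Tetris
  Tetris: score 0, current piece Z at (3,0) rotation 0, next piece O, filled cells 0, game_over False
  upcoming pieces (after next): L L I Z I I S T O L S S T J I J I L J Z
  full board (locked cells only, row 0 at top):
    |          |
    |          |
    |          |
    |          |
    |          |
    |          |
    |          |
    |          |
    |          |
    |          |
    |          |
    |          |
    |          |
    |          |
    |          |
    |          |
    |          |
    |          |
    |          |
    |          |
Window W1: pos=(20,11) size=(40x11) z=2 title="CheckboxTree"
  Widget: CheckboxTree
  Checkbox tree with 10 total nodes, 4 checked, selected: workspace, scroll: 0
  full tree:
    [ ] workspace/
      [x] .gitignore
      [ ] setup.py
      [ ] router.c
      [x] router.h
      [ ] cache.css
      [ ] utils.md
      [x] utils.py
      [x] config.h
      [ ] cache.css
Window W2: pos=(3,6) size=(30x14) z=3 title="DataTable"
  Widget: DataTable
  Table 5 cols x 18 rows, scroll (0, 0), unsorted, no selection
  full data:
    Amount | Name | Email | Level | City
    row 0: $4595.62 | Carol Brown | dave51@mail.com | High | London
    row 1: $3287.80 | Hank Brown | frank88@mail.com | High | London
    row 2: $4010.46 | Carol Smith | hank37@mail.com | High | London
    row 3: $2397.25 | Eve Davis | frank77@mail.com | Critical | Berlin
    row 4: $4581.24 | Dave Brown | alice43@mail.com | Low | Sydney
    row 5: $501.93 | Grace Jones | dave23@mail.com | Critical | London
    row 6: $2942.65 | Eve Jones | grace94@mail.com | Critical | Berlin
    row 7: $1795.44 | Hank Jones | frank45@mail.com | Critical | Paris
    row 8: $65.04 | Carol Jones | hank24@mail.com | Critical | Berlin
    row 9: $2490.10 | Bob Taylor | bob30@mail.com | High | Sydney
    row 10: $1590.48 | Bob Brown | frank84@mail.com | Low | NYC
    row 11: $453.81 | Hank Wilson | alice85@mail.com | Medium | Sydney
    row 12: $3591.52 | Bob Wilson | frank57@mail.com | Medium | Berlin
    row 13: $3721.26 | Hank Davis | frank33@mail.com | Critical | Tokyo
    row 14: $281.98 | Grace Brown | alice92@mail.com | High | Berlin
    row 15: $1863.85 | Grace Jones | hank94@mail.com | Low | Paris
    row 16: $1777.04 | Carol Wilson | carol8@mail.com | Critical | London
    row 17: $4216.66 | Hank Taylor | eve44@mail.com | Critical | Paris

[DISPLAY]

                                        
                                        
                                        
                                        
━━━━━━━━━━━━━━━┓                        
               ┃                        
───────────────┨                        
        │Email ┃                        
────────┼──────┃━━━━━━━━━━━━━━━━━━━━━━━━
l Brown │dave51┃━━━━━━━━━━━━━━━━━━━━━━━━
 Brown  │frank8┃e                       
l Smith │hank37┃────────────────────────
Davis   │frank7┃ce/                     
 Brown  │alice4┃gnore                   
e Jones │dave23┃.py                     


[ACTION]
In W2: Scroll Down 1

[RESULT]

                                        
                                        
                                        
                                        
━━━━━━━━━━━━━━━┓                        
               ┃                        
───────────────┨                        
        │Email ┃                        
────────┼──────┃━━━━━━━━━━━━━━━━━━━━━━━━
 Brown  │frank8┃━━━━━━━━━━━━━━━━━━━━━━━━
l Smith │hank37┃e                       
Davis   │frank7┃────────────────────────
 Brown  │alice4┃ce/                     
e Jones │dave23┃gnore                   
Jones   │grace9┃.py                     


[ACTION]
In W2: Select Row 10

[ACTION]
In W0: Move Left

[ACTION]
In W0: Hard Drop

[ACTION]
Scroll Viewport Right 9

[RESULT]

                                        
                                        
                                        
                                        
━━━━━━┓                                 
      ┃                                 
──────┨                                 
Email ┃                                 
──────┃━━━━━━━━━━━━━━━━━━━━━━━━━━━━━━━┓ 
frank8┃━━━━━━━━━━━━━━━━━━━━━━━━━━┓    ┃ 
hank37┃e                         ┃────┨ 
frank7┃──────────────────────────┨    ┃ 
alice4┃ce/                       ┃    ┃ 
dave23┃gnore                     ┃    ┃ 
grace9┃.py                       ┃    ┃ 


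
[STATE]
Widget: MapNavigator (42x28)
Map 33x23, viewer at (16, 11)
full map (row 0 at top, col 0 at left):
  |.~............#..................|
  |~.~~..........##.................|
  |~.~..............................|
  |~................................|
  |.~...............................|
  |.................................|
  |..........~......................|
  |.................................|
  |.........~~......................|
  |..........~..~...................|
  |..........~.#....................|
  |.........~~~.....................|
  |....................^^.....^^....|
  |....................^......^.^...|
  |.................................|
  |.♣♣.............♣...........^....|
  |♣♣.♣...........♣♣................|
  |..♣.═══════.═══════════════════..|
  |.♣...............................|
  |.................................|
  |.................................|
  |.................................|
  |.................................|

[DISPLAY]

                                          
                                          
                                          
     .~............#..................    
     ~.~~..........##.................    
     ~.~..............................    
     ~................................    
     .~...............................    
     .................................    
     ..........~......................    
     .................................    
     .........~~......................    
     ..........~..~...................    
     ..........~.#....................    
     .........~~~....@................    
     ....................^^.....^^....    
     ....................^......^.^...    
     .................................    
     .♣♣.............♣...........^....    
     ♣♣.♣...........♣♣................    
     ..♣.═══════.═══════════════════..    
     .♣...............................    
     .................................    
     .................................    
     .................................    
     .................................    
                                          
                                          


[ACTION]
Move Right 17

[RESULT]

                                          
                                          
                                          
...#..................                    
...##.................                    
......................                    
......................                    
......................                    
......................                    
......................                    
......................                    
......................                    
..~...................                    
.#....................                    
~....................@                    
.........^^.....^^....                    
.........^......^.^...                    
......................                    
.....♣...........^....                    
....♣♣................                    
.═══════════════════..                    
......................                    
......................                    
......................                    
......................                    
......................                    
                                          
                                          


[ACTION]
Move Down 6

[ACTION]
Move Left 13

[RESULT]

  ~................................       
  .~...............................       
  .................................       
  ..........~......................       
  .................................       
  .........~~......................       
  ..........~..~...................       
  ..........~.#....................       
  .........~~~.....................       
  ....................^^.....^^....       
  ....................^......^.^...       
  .................................       
  .♣♣.............♣...........^....       
  ♣♣.♣...........♣♣................       
  ..♣.═══════.═══════@═══════════..       
  .♣...............................       
  .................................       
  .................................       
  .................................       
  .................................       
                                          
                                          
                                          
                                          
                                          
                                          
                                          
                                          
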